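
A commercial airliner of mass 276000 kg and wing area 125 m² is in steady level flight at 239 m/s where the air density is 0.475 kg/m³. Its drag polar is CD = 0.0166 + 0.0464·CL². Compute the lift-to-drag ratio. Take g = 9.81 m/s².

L/D = 11.8

Weight W = mg = 276000 × 9.81 = 2.7076×10^6 N; in level flight L = W.
q = ½ρv² = ½ × 0.475 × 239² = 13570 Pa.
CL = W/(q·S) = 2.7076×10^6 / (13570 × 125) = 1.597.
CD = 0.0166 + 0.0464 × 1.597² = 0.1349.
L/D = CL/CD = 1.597 / 0.1349 = 11.8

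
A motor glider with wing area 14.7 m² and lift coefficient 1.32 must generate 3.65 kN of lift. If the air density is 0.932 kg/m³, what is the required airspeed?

L = ½ρv²S·CL ⇒ v = √(2L/(ρ·S·CL))
v = √(2 × 3650 / (0.932 × 14.7 × 1.32)) = √403.7 = 20.1 m/s

v = 20.1 m/s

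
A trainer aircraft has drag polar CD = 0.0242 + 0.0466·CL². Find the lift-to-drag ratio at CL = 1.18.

L/D = 13.2

CD = 0.0242 + 0.0466 × 1.18² = 0.08909
L/D = CL/CD = 1.18 / 0.08909 = 13.2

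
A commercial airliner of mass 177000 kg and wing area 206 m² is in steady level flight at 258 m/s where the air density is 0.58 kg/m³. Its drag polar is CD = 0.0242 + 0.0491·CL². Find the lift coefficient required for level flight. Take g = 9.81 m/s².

CL = 0.437

Weight W = mg = 177000 × 9.81 = 1.7364×10^6 N; in level flight L = W.
q = ½ρv² = ½ × 0.58 × 258² = 19300 Pa.
CL = W/(q·S) = 1.7364×10^6 / (19300 × 206) = 0.4367.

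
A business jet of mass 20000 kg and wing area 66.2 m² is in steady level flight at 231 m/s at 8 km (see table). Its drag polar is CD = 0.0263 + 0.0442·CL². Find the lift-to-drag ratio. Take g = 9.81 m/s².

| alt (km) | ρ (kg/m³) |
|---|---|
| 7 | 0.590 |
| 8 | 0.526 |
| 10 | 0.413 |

At 8 km, from the table: ρ = 0.526 kg/m³.
In steady level flight, lift balances weight: W = mg = 20000 × 9.81 = 1.962×10^5 N.
q = ½ρv² = ½ × 0.526 × 231² = 14030 Pa.
CL = 2W/(ρv²S) = 2×1.962×10^5/(0.526×231²×66.2) = 0.2112.
CD = 0.0263 + 0.0442 × 0.2112² = 0.02827.
L/D = CL/CD = 0.2112 / 0.02827 = 7.47

L/D = 7.47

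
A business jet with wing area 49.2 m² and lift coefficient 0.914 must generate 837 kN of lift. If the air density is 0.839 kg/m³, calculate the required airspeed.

v = 211 m/s

L = ½ρv²S·CL ⇒ v = √(2L/(ρ·S·CL))
v = √(2 × 8.37×10^5 / (0.839 × 49.2 × 0.914)) = √44370 = 211 m/s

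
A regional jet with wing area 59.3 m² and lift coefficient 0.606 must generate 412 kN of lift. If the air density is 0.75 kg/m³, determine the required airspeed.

L = ½ρv²S·CL ⇒ v = √(2L/(ρ·S·CL))
v = √(2 × 4.12×10^5 / (0.75 × 59.3 × 0.606)) = √30570 = 175 m/s

v = 175 m/s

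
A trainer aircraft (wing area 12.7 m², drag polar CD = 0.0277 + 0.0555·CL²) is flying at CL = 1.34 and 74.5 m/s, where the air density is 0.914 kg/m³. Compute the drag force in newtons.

CD = 0.0277 + 0.0555 × 1.34² = 0.1274
D = ½ρv²S·CD = ½ × 0.914 × 74.5² × 12.7 × 0.1274 = 4100 N

D = 4100 N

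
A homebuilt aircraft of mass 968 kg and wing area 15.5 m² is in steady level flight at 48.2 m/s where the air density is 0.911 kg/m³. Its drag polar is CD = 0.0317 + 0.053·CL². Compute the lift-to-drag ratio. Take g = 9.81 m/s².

In steady level flight, lift balances weight: W = mg = 968 × 9.81 = 9496.1 N.
q = ½ρv² = ½ × 0.911 × 48.2² = 1058 Pa.
CL = W/(q·S) = 9496.1 / (1058 × 15.5) = 0.5789.
CD = 0.0317 + 0.053 × 0.5789² = 0.04946.
L/D = CL/CD = 0.5789 / 0.04946 = 11.7

L/D = 11.7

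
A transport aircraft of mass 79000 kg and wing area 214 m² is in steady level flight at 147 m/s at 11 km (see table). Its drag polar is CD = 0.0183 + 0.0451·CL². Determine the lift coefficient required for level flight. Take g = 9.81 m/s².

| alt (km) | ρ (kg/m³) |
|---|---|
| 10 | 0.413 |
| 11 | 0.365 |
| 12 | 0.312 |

At 11 km, from the table: ρ = 0.365 kg/m³.
Level flight ⇒ L = W = m·g = 79000 × 9.81 = 7.7499×10^5 N.
q = ½ρv² = ½ × 0.365 × 147² = 3944 Pa.
Required CL = L/(qS) = 7.7499×10^5/(3944·214) = 0.9183.

CL = 0.918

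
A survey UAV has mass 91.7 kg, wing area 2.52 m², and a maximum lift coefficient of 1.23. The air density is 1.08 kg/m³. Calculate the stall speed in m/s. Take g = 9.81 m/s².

Stall occurs when L = W at CL,max. W = mg = 91.7 × 9.81 = 899.6 N.
V_stall = √(2W/(ρ·S·CL,max)) = √(2 × 899.6 / (1.08 × 2.52 × 1.23))
V_stall = √537.5 = 23.2 m/s

V_stall = 23.2 m/s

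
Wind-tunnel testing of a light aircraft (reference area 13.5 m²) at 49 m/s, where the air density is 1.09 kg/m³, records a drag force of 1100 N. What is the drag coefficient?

CD = 0.0623

From D = ½ρv²S·CD, rearranging gives CD = 2D/(ρv²S).
CD = 2 × 1100 / (1.09 × 49² × 13.5) = 0.0623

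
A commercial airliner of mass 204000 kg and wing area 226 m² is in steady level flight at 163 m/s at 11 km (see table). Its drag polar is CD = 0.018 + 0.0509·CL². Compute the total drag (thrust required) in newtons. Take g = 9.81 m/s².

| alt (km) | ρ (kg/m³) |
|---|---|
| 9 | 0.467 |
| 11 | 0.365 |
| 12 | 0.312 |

D = 2.06×10^5 N

At 11 km, from the table: ρ = 0.365 kg/m³.
In steady level flight, lift balances weight: W = mg = 204000 × 9.81 = 2.0012×10^6 N.
q = ½ρv² = ½ × 0.365 × 163² = 4849 Pa.
CL = 2W/(ρv²S) = 2×2.0012×10^6/(0.365×163²×226) = 1.826.
CD = 0.018 + 0.0509 × 1.826² = 0.1878.
D = q·S·CD = 4849 × 226 × 0.1878 = 2.057×10^5 N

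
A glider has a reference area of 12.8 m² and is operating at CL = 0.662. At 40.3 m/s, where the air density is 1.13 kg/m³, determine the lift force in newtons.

L = 7780 N

Dynamic pressure q = ½ρv² = ½ × 1.13 × 40.3² = 917.6 Pa.
L = q·S·CL = 917.6 × 12.8 × 0.662 = 7780 N ≈ 7.78 kN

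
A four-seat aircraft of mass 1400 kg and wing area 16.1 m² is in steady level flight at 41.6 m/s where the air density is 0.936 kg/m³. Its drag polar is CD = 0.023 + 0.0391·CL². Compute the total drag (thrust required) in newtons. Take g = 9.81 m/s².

D = 866 N

Level flight ⇒ L = W = m·g = 1400 × 9.81 = 13734 N.
Dynamic pressure q = 0.5 × 0.936 × 41.6² = 809.9 Pa.
Required CL = L/(qS) = 13734/(809.9·16.1) = 1.053.
CD = 0.023 + 0.0391 × 1.053² = 0.06638.
D = q·S·CD = 809.9 × 16.1 × 0.06638 = 865.5 N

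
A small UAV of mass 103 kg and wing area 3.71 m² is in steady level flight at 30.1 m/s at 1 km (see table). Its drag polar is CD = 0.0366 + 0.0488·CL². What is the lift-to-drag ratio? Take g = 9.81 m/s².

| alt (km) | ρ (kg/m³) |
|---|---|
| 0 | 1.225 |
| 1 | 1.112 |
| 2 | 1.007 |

L/D = 10.6

At 1 km, from the table: ρ = 1.112 kg/m³.
In steady level flight, lift balances weight: W = mg = 103 × 9.81 = 1010.4 N.
q = ½ρv² = ½ × 1.112 × 30.1² = 503.7 Pa.
Required CL = L/(qS) = 1010.4/(503.7·3.71) = 0.5407.
CD = 0.0366 + 0.0488 × 0.5407² = 0.05086.
L/D = CL/CD = 0.5407 / 0.05086 = 10.6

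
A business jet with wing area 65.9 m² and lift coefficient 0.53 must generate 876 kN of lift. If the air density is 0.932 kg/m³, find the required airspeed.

L = ½ρv²S·CL ⇒ v = √(2L/(ρ·S·CL))
v = √(2 × 8.76×10^5 / (0.932 × 65.9 × 0.53)) = √53820 = 232 m/s

v = 232 m/s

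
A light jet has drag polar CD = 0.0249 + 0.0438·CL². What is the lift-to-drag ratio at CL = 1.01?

CD = 0.0249 + 0.0438 × 1.01² = 0.06958
L/D = CL/CD = 1.01 / 0.06958 = 14.5

L/D = 14.5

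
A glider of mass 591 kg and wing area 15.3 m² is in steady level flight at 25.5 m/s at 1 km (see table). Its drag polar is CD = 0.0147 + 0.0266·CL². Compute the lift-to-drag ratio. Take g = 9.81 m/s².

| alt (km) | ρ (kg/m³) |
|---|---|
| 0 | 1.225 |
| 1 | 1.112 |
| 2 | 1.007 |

At 1 km, from the table: ρ = 1.112 kg/m³.
Weight W = mg = 591 × 9.81 = 5797.7 N; in level flight L = W.
Dynamic pressure q = 0.5 × 1.112 × 25.5² = 361.5 Pa.
CL = 2W/(ρv²S) = 2×5797.7/(1.112×25.5²×15.3) = 1.048.
CD = 0.0147 + 0.0266 × 1.048² = 0.04392.
L/D = CL/CD = 1.048 / 0.04392 = 23.9

L/D = 23.9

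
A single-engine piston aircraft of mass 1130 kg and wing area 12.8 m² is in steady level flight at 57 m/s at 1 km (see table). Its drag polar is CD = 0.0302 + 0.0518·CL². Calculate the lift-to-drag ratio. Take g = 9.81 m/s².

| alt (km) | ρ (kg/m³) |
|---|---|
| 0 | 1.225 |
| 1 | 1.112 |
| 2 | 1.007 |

L/D = 11.4

At 1 km, from the table: ρ = 1.112 kg/m³.
Weight W = mg = 1130 × 9.81 = 11085 N; in level flight L = W.
Dynamic pressure q = 0.5 × 1.112 × 57² = 1806 Pa.
CL = W/(q·S) = 11085 / (1806 × 12.8) = 0.4794.
CD = 0.0302 + 0.0518 × 0.4794² = 0.04211.
L/D = CL/CD = 0.4794 / 0.04211 = 11.4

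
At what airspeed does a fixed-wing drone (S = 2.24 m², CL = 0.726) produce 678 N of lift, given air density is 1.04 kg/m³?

L = ½ρv²S·CL ⇒ v = √(2L/(ρ·S·CL))
v = √(2 × 678 / (1.04 × 2.24 × 0.726)) = √801.8 = 28.3 m/s

v = 28.3 m/s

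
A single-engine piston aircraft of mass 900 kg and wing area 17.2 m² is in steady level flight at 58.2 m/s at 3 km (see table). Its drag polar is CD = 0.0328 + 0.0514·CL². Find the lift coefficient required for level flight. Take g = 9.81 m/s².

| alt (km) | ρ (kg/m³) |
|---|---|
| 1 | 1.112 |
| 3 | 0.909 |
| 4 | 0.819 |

At 3 km, from the table: ρ = 0.909 kg/m³.
Weight W = mg = 900 × 9.81 = 8829 N; in level flight L = W.
Dynamic pressure q = 0.5 × 0.909 × 58.2² = 1540 Pa.
Required CL = L/(qS) = 8829/(1540·17.2) = 0.3334.

CL = 0.333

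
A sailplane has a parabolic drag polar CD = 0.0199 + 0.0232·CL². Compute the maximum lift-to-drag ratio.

For CD = CD0 + K·CL², (L/D)max occurs at CL* = √(CD0/K) and equals 1/(2√(K·CD0)).
(L/D)max = 1/(2√(0.0232 × 0.0199)) = 1/(2 × 0.02149) = 23.3

(L/D)max = 23.3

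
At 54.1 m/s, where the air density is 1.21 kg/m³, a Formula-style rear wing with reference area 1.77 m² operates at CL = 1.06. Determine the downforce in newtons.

Dynamic pressure q = ½ρv² = ½ × 1.21 × 54.1² = 1771 Pa.
L = q·S·CL = 1771 × 1.77 × 1.06 = 3320 N

L = 3320 N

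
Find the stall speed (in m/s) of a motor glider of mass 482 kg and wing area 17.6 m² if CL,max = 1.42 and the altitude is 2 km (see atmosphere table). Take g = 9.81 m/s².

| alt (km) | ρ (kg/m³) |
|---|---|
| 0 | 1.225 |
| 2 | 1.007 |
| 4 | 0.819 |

At 2 km, from the table: ρ = 1.007 kg/m³.
At stall, lift equals weight: L = W = m·g = 482 × 9.81 = 4728 N.
From L = ½ρV²S·CL,max = W: V_stall = √(2W/(ρSCL,max)) = √(2·4728/(1.007·17.6·1.42))
V_stall = √375.8 = 19.4 m/s

V_stall = 19.4 m/s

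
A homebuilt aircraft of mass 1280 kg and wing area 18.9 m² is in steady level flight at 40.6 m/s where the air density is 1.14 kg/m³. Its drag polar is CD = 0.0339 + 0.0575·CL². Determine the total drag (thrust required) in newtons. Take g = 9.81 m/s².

In steady level flight, lift balances weight: W = mg = 1280 × 9.81 = 12557 N.
Dynamic pressure q = 0.5 × 1.14 × 40.6² = 939.6 Pa.
Required CL = L/(qS) = 12557/(939.6·18.9) = 0.7071.
CD = 0.0339 + 0.0575 × 0.7071² = 0.06265.
D = q·S·CD = 939.6 × 18.9 × 0.06265 = 1113 N

D = 1110 N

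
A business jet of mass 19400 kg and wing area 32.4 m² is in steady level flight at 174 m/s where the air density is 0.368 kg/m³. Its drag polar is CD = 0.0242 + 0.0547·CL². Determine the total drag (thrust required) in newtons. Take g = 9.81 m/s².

D = 15300 N

Weight W = mg = 19400 × 9.81 = 1.9031×10^5 N; in level flight L = W.
Dynamic pressure q = 0.5 × 0.368 × 174² = 5571 Pa.
CL = 2W/(ρv²S) = 2×1.9031×10^5/(0.368×174²×32.4) = 1.054.
CD = 0.0242 + 0.0547 × 1.054² = 0.08501.
D = q·S·CD = 5571 × 32.4 × 0.08501 = 15340 N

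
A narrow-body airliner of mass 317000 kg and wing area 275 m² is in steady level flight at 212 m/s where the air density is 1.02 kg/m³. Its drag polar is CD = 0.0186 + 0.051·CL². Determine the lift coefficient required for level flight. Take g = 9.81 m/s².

In steady level flight, lift balances weight: W = mg = 317000 × 9.81 = 3.1098×10^6 N.
q = ½ρv² = ½ × 1.02 × 212² = 22920 Pa.
CL = W/(q·S) = 3.1098×10^6 / (22920 × 275) = 0.4933.

CL = 0.493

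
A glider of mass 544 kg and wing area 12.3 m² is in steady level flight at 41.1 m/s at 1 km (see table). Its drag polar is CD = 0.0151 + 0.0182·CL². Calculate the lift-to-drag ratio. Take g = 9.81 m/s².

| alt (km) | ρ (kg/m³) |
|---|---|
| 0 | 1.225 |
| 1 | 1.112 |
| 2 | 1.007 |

L/D = 24.3

At 1 km, from the table: ρ = 1.112 kg/m³.
Weight W = mg = 544 × 9.81 = 5336.6 N; in level flight L = W.
Dynamic pressure q = 0.5 × 1.112 × 41.1² = 939.2 Pa.
CL = W/(q·S) = 5336.6 / (939.2 × 12.3) = 0.462.
CD = 0.0151 + 0.0182 × 0.462² = 0.01898.
L/D = CL/CD = 0.462 / 0.01898 = 24.3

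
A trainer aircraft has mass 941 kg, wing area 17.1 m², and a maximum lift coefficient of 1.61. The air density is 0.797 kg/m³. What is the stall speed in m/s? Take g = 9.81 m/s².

V_stall = 29 m/s

At stall, lift equals weight: L = W = m·g = 941 × 9.81 = 9231 N.
From L = ½ρV²S·CL,max = W: V_stall = √(2W/(ρSCL,max)) = √(2·9231/(0.797·17.1·1.61))
V_stall = √841.4 = 29 m/s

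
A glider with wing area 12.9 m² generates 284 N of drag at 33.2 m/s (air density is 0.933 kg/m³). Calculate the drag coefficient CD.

CD = 0.0428

From D = ½ρv²S·CD, rearranging gives CD = 2D/(ρv²S).
CD = 2 × 284 / (0.933 × 33.2² × 12.9) = 0.0428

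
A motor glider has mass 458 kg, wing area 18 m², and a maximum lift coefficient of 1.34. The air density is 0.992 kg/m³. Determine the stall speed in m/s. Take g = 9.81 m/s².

V_stall = 19.4 m/s

Stall occurs when L = W at CL,max. W = mg = 458 × 9.81 = 4493 N.
From L = ½ρV²S·CL,max = W: V_stall = √(2W/(ρSCL,max)) = √(2·4493/(0.992·18·1.34))
V_stall = √375.6 = 19.4 m/s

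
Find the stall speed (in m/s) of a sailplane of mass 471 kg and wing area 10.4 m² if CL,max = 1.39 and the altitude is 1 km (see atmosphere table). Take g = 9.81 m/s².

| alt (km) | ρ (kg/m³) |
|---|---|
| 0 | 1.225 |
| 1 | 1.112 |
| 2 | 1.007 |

V_stall = 24 m/s

At 1 km, from the table: ρ = 1.112 kg/m³.
Weight W = mg = 471 × 9.81 = 4621 N.
From L = ½ρV²S·CL,max = W: V_stall = √(2W/(ρSCL,max)) = √(2·4621/(1.112·10.4·1.39))
V_stall = √574.9 = 24 m/s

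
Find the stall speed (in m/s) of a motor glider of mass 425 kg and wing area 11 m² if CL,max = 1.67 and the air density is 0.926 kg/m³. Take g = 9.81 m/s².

V_stall = 22.1 m/s

Stall occurs when L = W at CL,max. W = mg = 425 × 9.81 = 4169 N.
V_stall = √(2W/(ρ·S·CL,max)) = √(2 × 4169 / (0.926 × 11 × 1.67))
V_stall = √490.2 = 22.1 m/s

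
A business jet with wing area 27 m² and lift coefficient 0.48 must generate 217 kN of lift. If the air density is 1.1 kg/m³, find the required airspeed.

v = 174 m/s

L = ½ρv²S·CL ⇒ v = √(2L/(ρ·S·CL))
v = √(2 × 2.17×10^5 / (1.1 × 27 × 0.48)) = √30440 = 174 m/s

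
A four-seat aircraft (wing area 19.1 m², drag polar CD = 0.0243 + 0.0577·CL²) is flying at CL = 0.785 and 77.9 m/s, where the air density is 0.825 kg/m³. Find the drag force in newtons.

CD = 0.0243 + 0.0577 × 0.785² = 0.05986
D = ½ρv²S·CD = ½ × 0.825 × 77.9² × 19.1 × 0.05986 = 2860 N

D = 2860 N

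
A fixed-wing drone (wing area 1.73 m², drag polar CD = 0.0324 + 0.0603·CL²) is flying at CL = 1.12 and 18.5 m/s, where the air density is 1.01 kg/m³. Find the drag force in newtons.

D = 32.3 N

CD = 0.0324 + 0.0603 × 1.12² = 0.108
D = ½ρv²S·CD = ½ × 1.01 × 18.5² × 1.73 × 0.108 = 32.3 N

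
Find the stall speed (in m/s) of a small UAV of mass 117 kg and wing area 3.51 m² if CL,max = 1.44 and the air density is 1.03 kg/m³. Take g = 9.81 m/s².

At stall, lift equals weight: L = W = m·g = 117 × 9.81 = 1148 N.
From L = ½ρV²S·CL,max = W: V_stall = √(2W/(ρSCL,max)) = √(2·1148/(1.03·3.51·1.44))
V_stall = √440.9 = 21 m/s

V_stall = 21 m/s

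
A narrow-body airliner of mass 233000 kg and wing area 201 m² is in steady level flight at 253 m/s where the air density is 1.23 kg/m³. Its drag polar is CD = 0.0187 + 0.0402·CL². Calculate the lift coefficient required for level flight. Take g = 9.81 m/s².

In steady level flight, lift balances weight: W = mg = 233000 × 9.81 = 2.2857×10^6 N.
Dynamic pressure q = 0.5 × 1.23 × 253² = 39370 Pa.
Required CL = L/(qS) = 2.2857×10^6/(39370·201) = 0.2889.

CL = 0.289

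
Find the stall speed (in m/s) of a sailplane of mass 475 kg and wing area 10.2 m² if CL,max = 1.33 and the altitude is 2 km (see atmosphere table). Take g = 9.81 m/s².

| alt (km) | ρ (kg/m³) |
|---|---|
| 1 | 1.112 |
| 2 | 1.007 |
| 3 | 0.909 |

V_stall = 26.1 m/s

At 2 km, from the table: ρ = 1.007 kg/m³.
At stall, lift equals weight: L = W = m·g = 475 × 9.81 = 4660 N.
V_stall = √(2W/(ρ·S·CL,max)) = √(2 × 4660 / (1.007 × 10.2 × 1.33))
V_stall = √682.2 = 26.1 m/s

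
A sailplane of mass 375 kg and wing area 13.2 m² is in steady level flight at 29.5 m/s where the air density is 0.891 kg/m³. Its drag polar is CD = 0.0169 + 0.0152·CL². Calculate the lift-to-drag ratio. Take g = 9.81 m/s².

Level flight ⇒ L = W = m·g = 375 × 9.81 = 3678.8 N.
q = ½ρv² = ½ × 0.891 × 29.5² = 387.7 Pa.
Required CL = L/(qS) = 3678.8/(387.7·13.2) = 0.7188.
CD = 0.0169 + 0.0152 × 0.7188² = 0.02475.
L/D = CL/CD = 0.7188 / 0.02475 = 29

L/D = 29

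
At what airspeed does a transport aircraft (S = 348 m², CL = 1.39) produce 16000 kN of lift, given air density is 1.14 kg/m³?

L = ½ρv²S·CL ⇒ v = √(2L/(ρ·S·CL))
v = √(2 × 1.6×10^7 / (1.14 × 348 × 1.39)) = √58030 = 241 m/s

v = 241 m/s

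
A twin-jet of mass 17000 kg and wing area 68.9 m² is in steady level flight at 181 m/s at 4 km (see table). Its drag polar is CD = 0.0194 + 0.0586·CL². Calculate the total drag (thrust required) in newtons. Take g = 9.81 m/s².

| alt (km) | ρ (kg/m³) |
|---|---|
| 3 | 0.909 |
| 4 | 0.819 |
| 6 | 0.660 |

D = 19700 N

At 4 km, from the table: ρ = 0.819 kg/m³.
Weight W = mg = 17000 × 9.81 = 1.6677×10^5 N; in level flight L = W.
q = ½ρv² = ½ × 0.819 × 181² = 13420 Pa.
CL = 2W/(ρv²S) = 2×1.6677×10^5/(0.819×181²×68.9) = 0.1804.
CD = 0.0194 + 0.0586 × 0.1804² = 0.02131.
D = q·S·CD = 13420 × 68.9 × 0.02131 = 19700 N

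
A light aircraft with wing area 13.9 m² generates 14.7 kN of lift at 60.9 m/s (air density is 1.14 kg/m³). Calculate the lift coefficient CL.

CL = 0.5

From L = ½ρv²S·CL, rearranging gives CL = 2L/(ρv²S).
CL = 2 × 14700 / (1.14 × 60.9² × 13.9) = 0.5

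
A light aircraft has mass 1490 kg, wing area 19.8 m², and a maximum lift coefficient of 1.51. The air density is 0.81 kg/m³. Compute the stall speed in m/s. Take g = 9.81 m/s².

Stall occurs when L = W at CL,max. W = mg = 1490 × 9.81 = 14620 N.
From L = ½ρV²S·CL,max = W: V_stall = √(2W/(ρSCL,max)) = √(2·14620/(0.81·19.8·1.51))
V_stall = √1207 = 34.7 m/s

V_stall = 34.7 m/s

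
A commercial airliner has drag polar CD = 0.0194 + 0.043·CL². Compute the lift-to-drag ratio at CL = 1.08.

CD = 0.0194 + 0.043 × 1.08² = 0.06956
L/D = CL/CD = 1.08 / 0.06956 = 15.5

L/D = 15.5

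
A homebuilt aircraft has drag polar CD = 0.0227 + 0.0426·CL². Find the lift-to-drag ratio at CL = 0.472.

CD = 0.0227 + 0.0426 × 0.472² = 0.03219
L/D = CL/CD = 0.472 / 0.03219 = 14.7

L/D = 14.7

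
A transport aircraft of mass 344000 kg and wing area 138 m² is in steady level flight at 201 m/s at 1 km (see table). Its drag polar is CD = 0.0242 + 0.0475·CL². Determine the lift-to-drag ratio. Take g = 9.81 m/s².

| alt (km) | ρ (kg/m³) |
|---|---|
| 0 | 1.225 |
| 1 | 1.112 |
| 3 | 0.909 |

At 1 km, from the table: ρ = 1.112 kg/m³.
Level flight ⇒ L = W = m·g = 344000 × 9.81 = 3.3746×10^6 N.
Dynamic pressure q = 0.5 × 1.112 × 201² = 22460 Pa.
CL = 2W/(ρv²S) = 2×3.3746×10^6/(1.112×201²×138) = 1.089.
CD = 0.0242 + 0.0475 × 1.089² = 0.08049.
L/D = CL/CD = 1.089 / 0.08049 = 13.5

L/D = 13.5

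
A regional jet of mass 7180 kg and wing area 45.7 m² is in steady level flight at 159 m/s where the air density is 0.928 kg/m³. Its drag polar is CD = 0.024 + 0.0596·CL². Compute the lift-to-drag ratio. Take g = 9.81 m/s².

Weight W = mg = 7180 × 9.81 = 70436 N; in level flight L = W.
Dynamic pressure q = 0.5 × 0.928 × 159² = 11730 Pa.
CL = 2W/(ρv²S) = 2×70436/(0.928×159²×45.7) = 0.1314.
CD = 0.024 + 0.0596 × 0.1314² = 0.02503.
L/D = CL/CD = 0.1314 / 0.02503 = 5.25

L/D = 5.25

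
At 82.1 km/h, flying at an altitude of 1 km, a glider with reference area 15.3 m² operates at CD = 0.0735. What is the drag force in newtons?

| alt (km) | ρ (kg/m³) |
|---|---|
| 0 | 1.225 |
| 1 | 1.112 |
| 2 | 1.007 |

At 1 km, from the table: ρ = 1.112 kg/m³.
Convert speed: v = 82.1 km/h ÷ 3.6 = 22.81 m/s.
Dynamic pressure q = ½ρv² = ½ × 1.112 × 22.81² = 289.2 Pa.
D = q·S·CD = 289.2 × 15.3 × 0.0735 = 325 N

D = 325 N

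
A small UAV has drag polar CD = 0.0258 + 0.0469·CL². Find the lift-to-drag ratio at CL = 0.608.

L/D = 14.1

CD = 0.0258 + 0.0469 × 0.608² = 0.04314
L/D = CL/CD = 0.608 / 0.04314 = 14.1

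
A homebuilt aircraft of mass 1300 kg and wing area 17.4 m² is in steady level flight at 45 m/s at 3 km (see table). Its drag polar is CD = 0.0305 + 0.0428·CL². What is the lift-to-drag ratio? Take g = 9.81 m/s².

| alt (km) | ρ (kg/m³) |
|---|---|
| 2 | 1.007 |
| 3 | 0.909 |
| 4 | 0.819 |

L/D = 13.8

At 3 km, from the table: ρ = 0.909 kg/m³.
Level flight ⇒ L = W = m·g = 1300 × 9.81 = 12753 N.
q = ½ρv² = ½ × 0.909 × 45² = 920.4 Pa.
CL = 2W/(ρv²S) = 2×12753/(0.909×45²×17.4) = 0.7964.
CD = 0.0305 + 0.0428 × 0.7964² = 0.05764.
L/D = CL/CD = 0.7964 / 0.05764 = 13.8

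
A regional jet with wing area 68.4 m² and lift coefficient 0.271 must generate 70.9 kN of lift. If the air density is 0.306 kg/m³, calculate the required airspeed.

L = ½ρv²S·CL ⇒ v = √(2L/(ρ·S·CL))
v = √(2 × 70900 / (0.306 × 68.4 × 0.271)) = √25000 = 158 m/s

v = 158 m/s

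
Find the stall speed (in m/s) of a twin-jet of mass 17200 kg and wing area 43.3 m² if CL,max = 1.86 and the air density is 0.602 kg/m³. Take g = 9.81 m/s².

V_stall = 83.4 m/s

Weight W = mg = 17200 × 9.81 = 1.687×10^5 N.
From L = ½ρV²S·CL,max = W: V_stall = √(2W/(ρSCL,max)) = √(2·1.687×10^5/(0.602·43.3·1.86))
V_stall = √6960 = 83.4 m/s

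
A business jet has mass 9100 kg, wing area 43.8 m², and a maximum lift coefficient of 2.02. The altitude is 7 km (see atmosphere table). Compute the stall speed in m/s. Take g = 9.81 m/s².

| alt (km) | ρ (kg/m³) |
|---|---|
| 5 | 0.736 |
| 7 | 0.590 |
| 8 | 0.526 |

At 7 km, from the table: ρ = 0.590 kg/m³.
Stall occurs when L = W at CL,max. W = mg = 9100 × 9.81 = 89270 N.
V_stall = √(2W/(ρ·S·CL,max)) = √(2 × 89270 / (0.59 × 43.8 × 2.02))
V_stall = √3420 = 58.5 m/s

V_stall = 58.5 m/s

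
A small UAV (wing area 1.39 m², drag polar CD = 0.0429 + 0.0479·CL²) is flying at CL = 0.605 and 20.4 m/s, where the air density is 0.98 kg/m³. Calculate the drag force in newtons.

CD = 0.0429 + 0.0479 × 0.605² = 0.06043
D = ½ρv²S·CD = ½ × 0.98 × 20.4² × 1.39 × 0.06043 = 17.1 N

D = 17.1 N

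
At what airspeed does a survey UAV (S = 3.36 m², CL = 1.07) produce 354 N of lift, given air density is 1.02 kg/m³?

L = ½ρv²S·CL ⇒ v = √(2L/(ρ·S·CL))
v = √(2 × 354 / (1.02 × 3.36 × 1.07)) = √193.1 = 13.9 m/s

v = 13.9 m/s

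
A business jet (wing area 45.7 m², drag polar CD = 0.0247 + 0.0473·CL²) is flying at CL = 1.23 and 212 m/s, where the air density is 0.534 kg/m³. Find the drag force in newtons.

D = 52800 N

CD = 0.0247 + 0.0473 × 1.23² = 0.09626
D = ½ρv²S·CD = ½ × 0.534 × 212² × 45.7 × 0.09626 = 52800 N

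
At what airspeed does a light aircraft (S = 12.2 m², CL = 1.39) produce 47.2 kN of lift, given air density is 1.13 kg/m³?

L = ½ρv²S·CL ⇒ v = √(2L/(ρ·S·CL))
v = √(2 × 47200 / (1.13 × 12.2 × 1.39)) = √4926 = 70.2 m/s

v = 70.2 m/s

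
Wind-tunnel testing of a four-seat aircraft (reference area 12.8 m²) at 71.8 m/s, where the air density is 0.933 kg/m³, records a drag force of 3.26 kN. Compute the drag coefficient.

From D = ½ρv²S·CD, rearranging gives CD = 2D/(ρv²S).
CD = 2 × 3260 / (0.933 × 71.8² × 12.8) = 0.106

CD = 0.106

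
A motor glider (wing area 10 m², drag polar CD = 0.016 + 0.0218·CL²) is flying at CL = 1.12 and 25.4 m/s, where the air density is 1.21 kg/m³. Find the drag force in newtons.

CD = 0.016 + 0.0218 × 1.12² = 0.04335
D = ½ρv²S·CD = ½ × 1.21 × 25.4² × 10 × 0.04335 = 169 N

D = 169 N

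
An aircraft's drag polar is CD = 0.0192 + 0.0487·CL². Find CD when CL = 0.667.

CD = 0.0192 + 0.0487 × 0.667² = 0.0192 + 0.02167 = 0.0409

CD = 0.0409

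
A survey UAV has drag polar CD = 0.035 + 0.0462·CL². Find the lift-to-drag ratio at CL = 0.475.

L/D = 10.5

CD = 0.035 + 0.0462 × 0.475² = 0.04542
L/D = CL/CD = 0.475 / 0.04542 = 10.5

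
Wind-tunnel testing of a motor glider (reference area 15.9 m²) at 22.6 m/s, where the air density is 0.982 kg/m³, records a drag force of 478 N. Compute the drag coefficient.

CD = 0.12

From D = ½ρv²S·CD, rearranging gives CD = 2D/(ρv²S).
CD = 2 × 478 / (0.982 × 22.6² × 15.9) = 0.12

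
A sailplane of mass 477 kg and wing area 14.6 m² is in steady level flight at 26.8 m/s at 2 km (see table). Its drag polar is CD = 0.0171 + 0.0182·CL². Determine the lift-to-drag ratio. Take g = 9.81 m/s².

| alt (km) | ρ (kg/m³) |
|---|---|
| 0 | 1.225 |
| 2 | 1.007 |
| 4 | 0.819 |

L/D = 28.2

At 2 km, from the table: ρ = 1.007 kg/m³.
Level flight ⇒ L = W = m·g = 477 × 9.81 = 4679.4 N.
Dynamic pressure q = 0.5 × 1.007 × 26.8² = 361.6 Pa.
CL = W/(q·S) = 4679.4 / (361.6 × 14.6) = 0.8863.
CD = 0.0171 + 0.0182 × 0.8863² = 0.0314.
L/D = CL/CD = 0.8863 / 0.0314 = 28.2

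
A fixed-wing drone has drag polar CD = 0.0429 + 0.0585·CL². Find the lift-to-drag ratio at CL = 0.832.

CD = 0.0429 + 0.0585 × 0.832² = 0.0834
L/D = CL/CD = 0.832 / 0.0834 = 9.98

L/D = 9.98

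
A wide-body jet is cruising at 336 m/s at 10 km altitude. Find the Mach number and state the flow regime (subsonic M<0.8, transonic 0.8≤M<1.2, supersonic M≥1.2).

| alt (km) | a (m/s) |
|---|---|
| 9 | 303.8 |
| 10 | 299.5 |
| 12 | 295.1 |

M = 1.12 (transonic)

At 10 km, from the table: a = 299.5 m/s.
M = v/a = 336 / 299.5 = 1.12
M = 1.12 → transonic.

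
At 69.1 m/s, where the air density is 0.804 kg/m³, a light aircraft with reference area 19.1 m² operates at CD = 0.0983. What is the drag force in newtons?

Dynamic pressure q = ½ρv² = ½ × 0.804 × 69.1² = 1919 Pa.
D = q·S·CD = 1919 × 19.1 × 0.0983 = 3600 N

D = 3600 N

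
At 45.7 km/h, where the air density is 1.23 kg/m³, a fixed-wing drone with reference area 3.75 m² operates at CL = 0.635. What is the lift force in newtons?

Convert speed: v = 45.7 km/h ÷ 3.6 = 12.69 m/s.
Dynamic pressure q = ½ρv² = ½ × 1.23 × 12.69² = 99.11 Pa.
L = q·S·CL = 99.11 × 3.75 × 0.635 = 236 N

L = 236 N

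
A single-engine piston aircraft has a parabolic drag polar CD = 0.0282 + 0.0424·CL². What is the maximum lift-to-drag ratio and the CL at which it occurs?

For CD = CD0 + K·CL², (L/D)max occurs at CL* = √(CD0/K) and equals 1/(2√(K·CD0)).
(L/D)max = 1/(2√(0.0424 × 0.0282)) = 1/(2 × 0.03458) = 14.5
CL* = √(0.0282/0.0424) = 0.816

(L/D)max = 14.5, at CL = 0.816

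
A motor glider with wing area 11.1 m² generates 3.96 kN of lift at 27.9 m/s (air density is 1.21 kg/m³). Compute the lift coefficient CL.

CL = 0.758

From L = ½ρv²S·CL, rearranging gives CL = 2L/(ρv²S).
CL = 2 × 3960 / (1.21 × 27.9² × 11.1) = 0.758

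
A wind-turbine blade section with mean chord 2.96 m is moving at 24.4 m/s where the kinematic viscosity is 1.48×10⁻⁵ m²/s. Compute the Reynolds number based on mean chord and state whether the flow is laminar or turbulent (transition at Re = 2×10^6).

Re = 4.88×10^6 (turbulent)

Re = v·c/ν = 24.4 × 2.96 / (1.48×10⁻⁵) = 4.88×10^6
Since 4.88×10^6 > 2×10^6, the flow is turbulent.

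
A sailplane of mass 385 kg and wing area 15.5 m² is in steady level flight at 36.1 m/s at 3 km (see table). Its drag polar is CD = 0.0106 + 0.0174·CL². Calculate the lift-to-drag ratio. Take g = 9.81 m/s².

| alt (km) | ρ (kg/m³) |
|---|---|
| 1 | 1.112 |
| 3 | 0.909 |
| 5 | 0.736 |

At 3 km, from the table: ρ = 0.909 kg/m³.
In steady level flight, lift balances weight: W = mg = 385 × 9.81 = 3776.9 N.
Dynamic pressure q = 0.5 × 0.909 × 36.1² = 592.3 Pa.
Required CL = L/(qS) = 3776.9/(592.3·15.5) = 0.4114.
CD = 0.0106 + 0.0174 × 0.4114² = 0.01354.
L/D = CL/CD = 0.4114 / 0.01354 = 30.4

L/D = 30.4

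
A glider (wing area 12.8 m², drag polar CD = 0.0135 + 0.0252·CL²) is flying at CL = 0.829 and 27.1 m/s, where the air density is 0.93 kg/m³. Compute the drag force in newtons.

CD = 0.0135 + 0.0252 × 0.829² = 0.03082
D = ½ρv²S·CD = ½ × 0.93 × 27.1² × 12.8 × 0.03082 = 135 N

D = 135 N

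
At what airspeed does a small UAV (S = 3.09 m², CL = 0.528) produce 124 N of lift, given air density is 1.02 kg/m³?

v = 12.2 m/s

L = ½ρv²S·CL ⇒ v = √(2L/(ρ·S·CL))
v = √(2 × 124 / (1.02 × 3.09 × 0.528)) = √149 = 12.2 m/s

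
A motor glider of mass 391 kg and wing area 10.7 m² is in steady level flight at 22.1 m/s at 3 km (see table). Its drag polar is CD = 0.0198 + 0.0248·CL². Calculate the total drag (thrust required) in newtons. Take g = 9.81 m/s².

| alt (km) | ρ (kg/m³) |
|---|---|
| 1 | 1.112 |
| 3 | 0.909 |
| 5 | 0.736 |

At 3 km, from the table: ρ = 0.909 kg/m³.
Level flight ⇒ L = W = m·g = 391 × 9.81 = 3835.7 N.
q = ½ρv² = ½ × 0.909 × 22.1² = 222 Pa.
Required CL = L/(qS) = 3835.7/(222·10.7) = 1.615.
CD = 0.0198 + 0.0248 × 1.615² = 0.08448.
D = q·S·CD = 222 × 10.7 × 0.08448 = 200.6 N

D = 201 N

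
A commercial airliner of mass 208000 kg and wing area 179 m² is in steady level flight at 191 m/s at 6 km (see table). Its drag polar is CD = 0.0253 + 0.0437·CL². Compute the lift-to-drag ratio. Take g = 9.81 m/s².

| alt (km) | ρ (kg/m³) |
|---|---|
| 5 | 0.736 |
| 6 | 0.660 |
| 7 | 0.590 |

At 6 km, from the table: ρ = 0.660 kg/m³.
Level flight ⇒ L = W = m·g = 208000 × 9.81 = 2.0405×10^6 N.
Dynamic pressure q = 0.5 × 0.66 × 191² = 12040 Pa.
CL = W/(q·S) = 2.0405×10^6 / (12040 × 179) = 0.9469.
CD = 0.0253 + 0.0437 × 0.9469² = 0.06448.
L/D = CL/CD = 0.9469 / 0.06448 = 14.7

L/D = 14.7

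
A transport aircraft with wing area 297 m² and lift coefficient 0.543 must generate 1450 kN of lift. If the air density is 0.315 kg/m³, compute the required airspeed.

L = ½ρv²S·CL ⇒ v = √(2L/(ρ·S·CL))
v = √(2 × 1.45×10^6 / (0.315 × 297 × 0.543)) = √57090 = 239 m/s

v = 239 m/s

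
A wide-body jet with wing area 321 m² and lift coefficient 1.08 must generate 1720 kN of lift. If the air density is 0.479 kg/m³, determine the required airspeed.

v = 144 m/s

L = ½ρv²S·CL ⇒ v = √(2L/(ρ·S·CL))
v = √(2 × 1.72×10^6 / (0.479 × 321 × 1.08)) = √20720 = 144 m/s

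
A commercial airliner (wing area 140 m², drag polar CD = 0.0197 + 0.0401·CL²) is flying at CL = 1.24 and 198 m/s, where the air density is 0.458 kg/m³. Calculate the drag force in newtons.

D = 1.02×10^5 N

CD = 0.0197 + 0.0401 × 1.24² = 0.08136
D = ½ρv²S·CD = ½ × 0.458 × 198² × 140 × 0.08136 = 1.02×10^5 N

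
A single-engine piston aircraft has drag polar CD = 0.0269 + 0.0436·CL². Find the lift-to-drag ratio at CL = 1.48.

L/D = 12.1

CD = 0.0269 + 0.0436 × 1.48² = 0.1224
L/D = CL/CD = 1.48 / 0.1224 = 12.1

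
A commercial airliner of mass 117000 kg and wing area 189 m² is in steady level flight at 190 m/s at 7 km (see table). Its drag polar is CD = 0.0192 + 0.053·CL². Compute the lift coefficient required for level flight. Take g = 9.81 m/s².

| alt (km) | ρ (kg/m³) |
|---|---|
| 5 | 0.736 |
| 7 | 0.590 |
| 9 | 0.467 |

CL = 0.57

At 7 km, from the table: ρ = 0.590 kg/m³.
In steady level flight, lift balances weight: W = mg = 117000 × 9.81 = 1.1478×10^6 N.
q = ½ρv² = ½ × 0.59 × 190² = 10650 Pa.
CL = 2W/(ρv²S) = 2×1.1478×10^6/(0.59×190²×189) = 0.5702.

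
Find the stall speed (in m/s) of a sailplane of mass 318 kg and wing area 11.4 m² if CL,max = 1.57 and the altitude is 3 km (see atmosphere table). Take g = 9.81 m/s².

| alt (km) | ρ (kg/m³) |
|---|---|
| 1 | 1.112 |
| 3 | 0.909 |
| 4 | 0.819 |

V_stall = 19.6 m/s

At 3 km, from the table: ρ = 0.909 kg/m³.
Weight W = mg = 318 × 9.81 = 3120 N.
V_stall = √(2W/(ρ·S·CL,max)) = √(2 × 3120 / (0.909 × 11.4 × 1.57))
V_stall = √383.5 = 19.6 m/s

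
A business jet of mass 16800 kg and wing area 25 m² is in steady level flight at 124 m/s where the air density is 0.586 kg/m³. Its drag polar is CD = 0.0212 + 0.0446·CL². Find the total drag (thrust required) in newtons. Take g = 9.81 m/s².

D = 13100 N

In steady level flight, lift balances weight: W = mg = 16800 × 9.81 = 1.6481×10^5 N.
q = ½ρv² = ½ × 0.586 × 124² = 4505 Pa.
CL = W/(q·S) = 1.6481×10^5 / (4505 × 25) = 1.463.
CD = 0.0212 + 0.0446 × 1.463² = 0.1167.
D = q·S·CD = 4505 × 25 × 0.1167 = 13140 N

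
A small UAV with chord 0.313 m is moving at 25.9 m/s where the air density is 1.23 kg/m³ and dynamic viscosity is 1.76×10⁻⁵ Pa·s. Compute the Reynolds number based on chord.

Re = 5.67×10^5

Re = ρ·v·c/μ = 1.23 × 25.9 × 0.313 / (1.76×10⁻⁵) = 5.67×10^5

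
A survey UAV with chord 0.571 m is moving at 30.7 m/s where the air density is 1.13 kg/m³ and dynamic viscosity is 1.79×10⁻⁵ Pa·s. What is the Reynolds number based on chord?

Re = ρ·v·c/μ = 1.13 × 30.7 × 0.571 / (1.79×10⁻⁵) = 1.11×10^6

Re = 1.11×10^6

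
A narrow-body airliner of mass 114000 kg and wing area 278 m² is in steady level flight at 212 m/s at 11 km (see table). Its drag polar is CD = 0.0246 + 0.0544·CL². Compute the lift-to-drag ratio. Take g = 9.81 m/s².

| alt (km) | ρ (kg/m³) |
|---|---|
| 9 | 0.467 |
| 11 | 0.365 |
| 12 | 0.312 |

L/D = 13

At 11 km, from the table: ρ = 0.365 kg/m³.
In steady level flight, lift balances weight: W = mg = 114000 × 9.81 = 1.1183×10^6 N.
q = ½ρv² = ½ × 0.365 × 212² = 8202 Pa.
Required CL = L/(qS) = 1.1183×10^6/(8202·278) = 0.4904.
CD = 0.0246 + 0.0544 × 0.4904² = 0.03769.
L/D = CL/CD = 0.4904 / 0.03769 = 13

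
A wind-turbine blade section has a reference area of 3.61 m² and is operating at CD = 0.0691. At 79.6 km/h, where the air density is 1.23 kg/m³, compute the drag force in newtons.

Convert speed: v = 79.6 km/h ÷ 3.6 = 22.11 m/s.
D = ½ρv²S·CD = ½ × 1.23 × 22.11² × 3.61 × 0.0691 = 75 N

D = 75 N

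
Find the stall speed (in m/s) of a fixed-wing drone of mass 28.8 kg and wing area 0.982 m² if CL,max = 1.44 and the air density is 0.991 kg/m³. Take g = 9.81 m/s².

Stall occurs when L = W at CL,max. W = mg = 28.8 × 9.81 = 282.5 N.
V_stall = √(2W/(ρ·S·CL,max)) = √(2 × 282.5 / (0.991 × 0.982 × 1.44))
V_stall = √403.2 = 20.1 m/s

V_stall = 20.1 m/s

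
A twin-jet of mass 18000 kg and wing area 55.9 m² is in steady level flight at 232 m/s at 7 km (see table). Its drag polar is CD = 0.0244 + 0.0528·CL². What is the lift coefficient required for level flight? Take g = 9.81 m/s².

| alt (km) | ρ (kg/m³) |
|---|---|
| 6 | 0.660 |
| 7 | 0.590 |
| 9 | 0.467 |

At 7 km, from the table: ρ = 0.590 kg/m³.
Level flight ⇒ L = W = m·g = 18000 × 9.81 = 1.7658×10^5 N.
q = ½ρv² = ½ × 0.59 × 232² = 15880 Pa.
CL = 2W/(ρv²S) = 2×1.7658×10^5/(0.59×232²×55.9) = 0.1989.

CL = 0.199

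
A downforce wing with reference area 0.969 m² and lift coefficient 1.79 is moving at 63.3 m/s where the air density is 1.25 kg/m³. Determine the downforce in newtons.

Dynamic pressure q = ½ρv² = ½ × 1.25 × 63.3² = 2504 Pa.
L = q·S·CL = 2504 × 0.969 × 1.79 = 4340 N

L = 4340 N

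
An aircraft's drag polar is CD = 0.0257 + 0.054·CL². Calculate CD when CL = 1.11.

CD = 0.0922

CD = 0.0257 + 0.054 × 1.11² = 0.0257 + 0.06653 = 0.0922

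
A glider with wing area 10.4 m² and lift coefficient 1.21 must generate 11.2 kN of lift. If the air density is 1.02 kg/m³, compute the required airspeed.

L = ½ρv²S·CL ⇒ v = √(2L/(ρ·S·CL))
v = √(2 × 11200 / (1.02 × 10.4 × 1.21)) = √1745 = 41.8 m/s

v = 41.8 m/s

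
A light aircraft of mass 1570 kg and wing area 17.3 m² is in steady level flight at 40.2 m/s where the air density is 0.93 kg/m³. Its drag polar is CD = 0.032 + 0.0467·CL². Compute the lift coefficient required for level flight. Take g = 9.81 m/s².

CL = 1.18

Weight W = mg = 1570 × 9.81 = 15402 N; in level flight L = W.
q = ½ρv² = ½ × 0.93 × 40.2² = 751.5 Pa.
CL = 2W/(ρv²S) = 2×15402/(0.93×40.2²×17.3) = 1.185.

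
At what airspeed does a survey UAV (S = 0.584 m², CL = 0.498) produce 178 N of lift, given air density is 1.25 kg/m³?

v = 31.3 m/s

L = ½ρv²S·CL ⇒ v = √(2L/(ρ·S·CL))
v = √(2 × 178 / (1.25 × 0.584 × 0.498)) = √979.3 = 31.3 m/s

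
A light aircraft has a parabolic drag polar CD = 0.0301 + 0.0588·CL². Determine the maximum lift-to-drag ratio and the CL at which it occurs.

(L/D)max = 11.9, at CL = 0.715

For CD = CD0 + K·CL², (L/D)max occurs at CL* = √(CD0/K) and equals 1/(2√(K·CD0)).
(L/D)max = 1/(2√(0.0588 × 0.0301)) = 1/(2 × 0.04207) = 11.9
CL* = √(0.0301/0.0588) = 0.715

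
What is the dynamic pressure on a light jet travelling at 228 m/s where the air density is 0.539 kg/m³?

q = 14000 Pa

q = ½ρv² = ½ × 0.539 × 228² = 14000 Pa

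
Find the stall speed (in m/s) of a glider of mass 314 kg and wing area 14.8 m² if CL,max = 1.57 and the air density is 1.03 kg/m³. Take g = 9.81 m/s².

V_stall = 16 m/s

Stall occurs when L = W at CL,max. W = mg = 314 × 9.81 = 3080 N.
From L = ½ρV²S·CL,max = W: V_stall = √(2W/(ρSCL,max)) = √(2·3080/(1.03·14.8·1.57))
V_stall = √257.4 = 16 m/s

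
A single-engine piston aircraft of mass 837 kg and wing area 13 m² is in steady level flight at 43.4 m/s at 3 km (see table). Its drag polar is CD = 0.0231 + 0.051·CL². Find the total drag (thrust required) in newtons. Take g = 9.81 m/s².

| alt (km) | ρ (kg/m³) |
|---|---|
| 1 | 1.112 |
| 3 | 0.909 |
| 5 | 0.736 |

D = 566 N

At 3 km, from the table: ρ = 0.909 kg/m³.
Weight W = mg = 837 × 9.81 = 8211 N; in level flight L = W.
q = ½ρv² = ½ × 0.909 × 43.4² = 856.1 Pa.
Required CL = L/(qS) = 8211/(856.1·13) = 0.7378.
CD = 0.0231 + 0.051 × 0.7378² = 0.05086.
D = q·S·CD = 856.1 × 13 × 0.05086 = 566 N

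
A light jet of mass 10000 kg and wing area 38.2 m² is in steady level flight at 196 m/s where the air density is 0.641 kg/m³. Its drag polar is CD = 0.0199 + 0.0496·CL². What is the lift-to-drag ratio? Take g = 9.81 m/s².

Level flight ⇒ L = W = m·g = 10000 × 9.81 = 98100 N.
Dynamic pressure q = 0.5 × 0.641 × 196² = 12310 Pa.
Required CL = L/(qS) = 98100/(12310·38.2) = 0.2086.
CD = 0.0199 + 0.0496 × 0.2086² = 0.02206.
L/D = CL/CD = 0.2086 / 0.02206 = 9.46

L/D = 9.46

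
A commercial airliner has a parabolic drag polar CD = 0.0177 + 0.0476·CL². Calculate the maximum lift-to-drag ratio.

(L/D)max = 17.2

For CD = CD0 + K·CL², (L/D)max occurs at CL* = √(CD0/K) and equals 1/(2√(K·CD0)).
(L/D)max = 1/(2√(0.0476 × 0.0177)) = 1/(2 × 0.02903) = 17.2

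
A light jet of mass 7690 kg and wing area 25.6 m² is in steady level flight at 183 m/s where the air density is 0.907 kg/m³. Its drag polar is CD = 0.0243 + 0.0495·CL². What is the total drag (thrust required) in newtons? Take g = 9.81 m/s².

Level flight ⇒ L = W = m·g = 7690 × 9.81 = 75439 N.
Dynamic pressure q = 0.5 × 0.907 × 183² = 15190 Pa.
Required CL = L/(qS) = 75439/(15190·25.6) = 0.194.
CD = 0.0243 + 0.0495 × 0.194² = 0.02616.
D = q·S·CD = 15190 × 25.6 × 0.02616 = 10170 N

D = 10200 N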